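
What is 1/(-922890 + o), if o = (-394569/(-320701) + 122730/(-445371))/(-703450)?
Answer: -33491471413731650/30908944053064259120623 ≈ -1.0836e-6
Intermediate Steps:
o = -45456652123/33491471413731650 (o = (-394569*(-1/320701) + 122730*(-1/445371))*(-1/703450) = (394569/320701 - 40910/148457)*(-1/703450) = (45456652123/47610308357)*(-1/703450) = -45456652123/33491471413731650 ≈ -1.3573e-6)
1/(-922890 + o) = 1/(-922890 - 45456652123/33491471413731650) = 1/(-30908944053064259120623/33491471413731650) = -33491471413731650/30908944053064259120623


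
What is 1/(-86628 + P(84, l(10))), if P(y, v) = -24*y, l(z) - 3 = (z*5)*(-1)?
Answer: -1/88644 ≈ -1.1281e-5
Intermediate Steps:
l(z) = 3 - 5*z (l(z) = 3 + (z*5)*(-1) = 3 + (5*z)*(-1) = 3 - 5*z)
1/(-86628 + P(84, l(10))) = 1/(-86628 - 24*84) = 1/(-86628 - 2016) = 1/(-88644) = -1/88644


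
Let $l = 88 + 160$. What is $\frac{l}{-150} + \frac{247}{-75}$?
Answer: $- \frac{371}{75} \approx -4.9467$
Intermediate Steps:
$l = 248$
$\frac{l}{-150} + \frac{247}{-75} = \frac{248}{-150} + \frac{247}{-75} = 248 \left(- \frac{1}{150}\right) + 247 \left(- \frac{1}{75}\right) = - \frac{124}{75} - \frac{247}{75} = - \frac{371}{75}$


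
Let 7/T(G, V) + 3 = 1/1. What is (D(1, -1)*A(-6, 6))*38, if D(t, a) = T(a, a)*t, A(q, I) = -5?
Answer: 665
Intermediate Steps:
T(G, V) = -7/2 (T(G, V) = 7/(-3 + 1/1) = 7/(-3 + 1) = 7/(-2) = 7*(-½) = -7/2)
D(t, a) = -7*t/2
(D(1, -1)*A(-6, 6))*38 = (-7/2*1*(-5))*38 = -7/2*(-5)*38 = (35/2)*38 = 665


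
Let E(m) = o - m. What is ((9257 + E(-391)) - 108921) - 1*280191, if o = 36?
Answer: -379428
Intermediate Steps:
E(m) = 36 - m
((9257 + E(-391)) - 108921) - 1*280191 = ((9257 + (36 - 1*(-391))) - 108921) - 1*280191 = ((9257 + (36 + 391)) - 108921) - 280191 = ((9257 + 427) - 108921) - 280191 = (9684 - 108921) - 280191 = -99237 - 280191 = -379428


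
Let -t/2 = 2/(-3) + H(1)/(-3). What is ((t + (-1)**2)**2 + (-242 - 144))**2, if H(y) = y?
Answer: 142129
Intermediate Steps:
t = 2 (t = -2*(2/(-3) + 1/(-3)) = -2*(2*(-1/3) + 1*(-1/3)) = -2*(-2/3 - 1/3) = -2*(-1) = 2)
((t + (-1)**2)**2 + (-242 - 144))**2 = ((2 + (-1)**2)**2 + (-242 - 144))**2 = ((2 + 1)**2 - 386)**2 = (3**2 - 386)**2 = (9 - 386)**2 = (-377)**2 = 142129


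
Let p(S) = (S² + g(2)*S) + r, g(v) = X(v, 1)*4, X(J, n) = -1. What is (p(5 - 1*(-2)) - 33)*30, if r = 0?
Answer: -360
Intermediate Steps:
g(v) = -4 (g(v) = -1*4 = -4)
p(S) = S² - 4*S (p(S) = (S² - 4*S) + 0 = S² - 4*S)
(p(5 - 1*(-2)) - 33)*30 = ((5 - 1*(-2))*(-4 + (5 - 1*(-2))) - 33)*30 = ((5 + 2)*(-4 + (5 + 2)) - 33)*30 = (7*(-4 + 7) - 33)*30 = (7*3 - 33)*30 = (21 - 33)*30 = -12*30 = -360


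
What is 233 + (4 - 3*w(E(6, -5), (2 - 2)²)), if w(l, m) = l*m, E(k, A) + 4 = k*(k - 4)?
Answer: 237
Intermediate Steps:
E(k, A) = -4 + k*(-4 + k) (E(k, A) = -4 + k*(k - 4) = -4 + k*(-4 + k))
233 + (4 - 3*w(E(6, -5), (2 - 2)²)) = 233 + (4 - 3*(-4 + 6² - 4*6)*(2 - 2)²) = 233 + (4 - 3*(-4 + 36 - 24)*0²) = 233 + (4 - 24*0) = 233 + (4 - 3*0) = 233 + (4 + 0) = 233 + 4 = 237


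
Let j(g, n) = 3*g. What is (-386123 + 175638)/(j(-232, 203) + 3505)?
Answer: -210485/2809 ≈ -74.932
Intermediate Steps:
(-386123 + 175638)/(j(-232, 203) + 3505) = (-386123 + 175638)/(3*(-232) + 3505) = -210485/(-696 + 3505) = -210485/2809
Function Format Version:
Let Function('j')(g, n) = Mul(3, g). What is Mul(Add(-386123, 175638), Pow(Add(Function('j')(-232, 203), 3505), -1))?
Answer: Rational(-210485, 2809) ≈ -74.932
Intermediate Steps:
Mul(Add(-386123, 175638), Pow(Add(Function('j')(-232, 203), 3505), -1)) = Mul(Add(-386123, 175638), Pow(Add(Mul(3, -232), 3505), -1)) = Mul(-210485, Pow(Add(-696, 3505), -1)) = Mul(-210485, Pow(2809, -1)) = Mul(-210485, Rational(1, 2809)) = Rational(-210485, 2809)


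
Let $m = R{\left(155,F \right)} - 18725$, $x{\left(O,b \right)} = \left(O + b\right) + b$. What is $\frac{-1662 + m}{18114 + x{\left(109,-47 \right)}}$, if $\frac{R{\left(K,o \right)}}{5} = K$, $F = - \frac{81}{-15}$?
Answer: $- \frac{19612}{18129} \approx -1.0818$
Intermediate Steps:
$F = \frac{27}{5}$ ($F = \left(-81\right) \left(- \frac{1}{15}\right) = \frac{27}{5} \approx 5.4$)
$R{\left(K,o \right)} = 5 K$
$x{\left(O,b \right)} = O + 2 b$
$m = -17950$ ($m = 5 \cdot 155 - 18725 = 775 - 18725 = -17950$)
$\frac{-1662 + m}{18114 + x{\left(109,-47 \right)}} = \frac{-1662 - 17950}{18114 + \left(109 + 2 \left(-47\right)\right)} = - \frac{19612}{18114 + \left(109 - 94\right)} = - \frac{19612}{18114 + 15} = - \frac{19612}{18129}$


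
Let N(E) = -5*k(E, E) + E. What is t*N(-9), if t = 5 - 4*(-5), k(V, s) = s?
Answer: 900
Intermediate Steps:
t = 25 (t = 5 + 20 = 25)
N(E) = -4*E (N(E) = -5*E + E = -4*E)
t*N(-9) = 25*(-4*(-9)) = 25*36 = 900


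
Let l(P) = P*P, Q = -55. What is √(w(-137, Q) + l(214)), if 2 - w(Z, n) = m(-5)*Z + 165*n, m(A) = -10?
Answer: √53503 ≈ 231.31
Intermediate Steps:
l(P) = P²
w(Z, n) = 2 - 165*n + 10*Z (w(Z, n) = 2 - (-10*Z + 165*n) = 2 + (-165*n + 10*Z) = 2 - 165*n + 10*Z)
√(w(-137, Q) + l(214)) = √((2 - 165*(-55) + 10*(-137)) + 214²) = √((2 + 9075 - 1370) + 45796) = √(7707 + 45796) = √53503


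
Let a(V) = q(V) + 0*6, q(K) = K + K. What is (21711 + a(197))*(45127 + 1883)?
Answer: 1039156050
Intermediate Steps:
q(K) = 2*K
a(V) = 2*V (a(V) = 2*V + 0*6 = 2*V + 0 = 2*V)
(21711 + a(197))*(45127 + 1883) = (21711 + 2*197)*(45127 + 1883) = (21711 + 394)*47010 = 22105*47010 = 1039156050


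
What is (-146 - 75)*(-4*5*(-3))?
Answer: -13260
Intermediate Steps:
(-146 - 75)*(-4*5*(-3)) = -(-4420)*(-3) = -221*60 = -13260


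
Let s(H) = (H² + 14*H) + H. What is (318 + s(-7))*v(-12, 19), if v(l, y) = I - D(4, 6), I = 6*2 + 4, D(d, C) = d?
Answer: 3144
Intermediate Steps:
I = 16 (I = 12 + 4 = 16)
s(H) = H² + 15*H
v(l, y) = 12 (v(l, y) = 16 - 1*4 = 16 - 4 = 12)
(318 + s(-7))*v(-12, 19) = (318 - 7*(15 - 7))*12 = (318 - 7*8)*12 = (318 - 56)*12 = 262*12 = 3144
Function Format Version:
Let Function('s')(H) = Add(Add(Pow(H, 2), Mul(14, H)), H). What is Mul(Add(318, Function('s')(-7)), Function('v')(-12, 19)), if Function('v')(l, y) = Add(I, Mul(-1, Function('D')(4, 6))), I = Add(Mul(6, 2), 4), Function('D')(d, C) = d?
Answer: 3144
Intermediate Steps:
I = 16 (I = Add(12, 4) = 16)
Function('s')(H) = Add(Pow(H, 2), Mul(15, H))
Function('v')(l, y) = 12 (Function('v')(l, y) = Add(16, Mul(-1, 4)) = Add(16, -4) = 12)
Mul(Add(318, Function('s')(-7)), Function('v')(-12, 19)) = Mul(Add(318, Mul(-7, Add(15, -7))), 12) = Mul(Add(318, Mul(-7, 8)), 12) = Mul(Add(318, -56), 12) = Mul(262, 12) = 3144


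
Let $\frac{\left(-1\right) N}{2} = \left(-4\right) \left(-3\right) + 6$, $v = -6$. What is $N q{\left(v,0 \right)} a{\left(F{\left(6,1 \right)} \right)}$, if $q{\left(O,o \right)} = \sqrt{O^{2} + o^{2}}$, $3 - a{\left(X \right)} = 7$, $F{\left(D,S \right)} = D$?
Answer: $864$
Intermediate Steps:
$a{\left(X \right)} = -4$ ($a{\left(X \right)} = 3 - 7 = -4$)
$N = -36$ ($N = - 2 \left(\left(-4\right) \left(-3\right) + 6\right) = - 2 \left(12 + 6\right) = \left(-2\right) 18 = -36$)
$N q{\left(v,0 \right)} a{\left(F{\left(6,1 \right)} \right)} = - 36 \sqrt{\left(-6\right)^{2} + 0^{2}} \left(-4\right) = - 36 \sqrt{36 + 0} \left(-4\right) = - 36 \sqrt{36} \left(-4\right) = \left(-36\right) 6 \left(-4\right) = \left(-216\right) \left(-4\right) = 864$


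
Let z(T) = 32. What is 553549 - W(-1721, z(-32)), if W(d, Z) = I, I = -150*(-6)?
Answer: 552649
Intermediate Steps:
I = 900
W(d, Z) = 900
553549 - W(-1721, z(-32)) = 553549 - 1*900 = 553549 - 900 = 552649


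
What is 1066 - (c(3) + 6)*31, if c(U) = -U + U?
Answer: 880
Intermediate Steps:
c(U) = 0
1066 - (c(3) + 6)*31 = 1066 - (0 + 6)*31 = 1066 - 6*31 = 1066 - 1*186 = 1066 - 186 = 880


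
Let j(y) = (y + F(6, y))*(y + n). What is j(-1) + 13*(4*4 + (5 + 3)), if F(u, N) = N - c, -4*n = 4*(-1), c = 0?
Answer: 312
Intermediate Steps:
n = 1 (n = -(-1) = -1/4*(-4) = 1)
F(u, N) = N (F(u, N) = N - 1*0 = N + 0 = N)
j(y) = 2*y*(1 + y) (j(y) = (y + y)*(y + 1) = (2*y)*(1 + y) = 2*y*(1 + y))
j(-1) + 13*(4*4 + (5 + 3)) = 2*(-1)*(1 - 1) + 13*(4*4 + (5 + 3)) = 2*(-1)*0 + 13*(16 + 8) = 0 + 13*24 = 0 + 312 = 312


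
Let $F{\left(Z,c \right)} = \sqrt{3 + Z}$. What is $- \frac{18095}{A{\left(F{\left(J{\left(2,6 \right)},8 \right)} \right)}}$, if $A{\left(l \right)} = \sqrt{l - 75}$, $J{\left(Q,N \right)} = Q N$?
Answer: $\frac{18095 i}{\sqrt{75 - \sqrt{15}}} \approx 2145.6 i$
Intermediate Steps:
$J{\left(Q,N \right)} = N Q$
$A{\left(l \right)} = \sqrt{-75 + l}$
$- \frac{18095}{A{\left(F{\left(J{\left(2,6 \right)},8 \right)} \right)}} = - \frac{18095}{\sqrt{-75 + \sqrt{3 + 6 \cdot 2}}} = - \frac{18095}{\sqrt{-75 + \sqrt{3 + 12}}} = - \frac{18095}{\sqrt{-75 + \sqrt{15}}}$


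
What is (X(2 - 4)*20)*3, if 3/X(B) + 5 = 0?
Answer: -36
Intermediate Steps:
X(B) = -3/5 (X(B) = 3/(-5 + 0) = 3/(-5) = 3*(-1/5) = -3/5)
(X(2 - 4)*20)*3 = -3/5*20*3 = -12*3 = -36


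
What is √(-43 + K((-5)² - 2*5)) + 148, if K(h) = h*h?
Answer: 148 + √182 ≈ 161.49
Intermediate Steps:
K(h) = h²
√(-43 + K((-5)² - 2*5)) + 148 = √(-43 + ((-5)² - 2*5)²) + 148 = √(-43 + (25 - 10)²) + 148 = √(-43 + 15²) + 148 = √(-43 + 225) + 148 = √182 + 148 = 148 + √182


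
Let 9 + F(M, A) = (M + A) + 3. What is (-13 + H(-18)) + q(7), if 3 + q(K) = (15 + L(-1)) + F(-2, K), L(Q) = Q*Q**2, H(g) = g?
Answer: -21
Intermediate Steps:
F(M, A) = -6 + A + M (F(M, A) = -9 + ((M + A) + 3) = -9 + ((A + M) + 3) = -9 + (3 + A + M) = -6 + A + M)
L(Q) = Q**3
q(K) = 3 + K (q(K) = -3 + ((15 + (-1)**3) + (-6 + K - 2)) = -3 + ((15 - 1) + (-8 + K)) = -3 + (14 + (-8 + K)) = -3 + (6 + K) = 3 + K)
(-13 + H(-18)) + q(7) = (-13 - 18) + (3 + 7) = -31 + 10 = -21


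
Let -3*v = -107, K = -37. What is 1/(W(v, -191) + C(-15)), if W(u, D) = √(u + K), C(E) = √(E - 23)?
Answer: -3*I/(2*√3 + 3*√38) ≈ -0.13663*I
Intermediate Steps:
C(E) = √(-23 + E)
v = 107/3 (v = -⅓*(-107) = 107/3 ≈ 35.667)
W(u, D) = √(-37 + u) (W(u, D) = √(u - 37) = √(-37 + u))
1/(W(v, -191) + C(-15)) = 1/(√(-37 + 107/3) + √(-23 - 15)) = 1/(√(-4/3) + √(-38)) = 1/(2*I*√3/3 + I*√38) = 1/(I*√38 + 2*I*√3/3)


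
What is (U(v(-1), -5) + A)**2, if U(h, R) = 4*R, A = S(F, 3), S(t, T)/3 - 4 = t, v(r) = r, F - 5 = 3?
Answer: 256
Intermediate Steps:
F = 8 (F = 5 + 3 = 8)
S(t, T) = 12 + 3*t
A = 36 (A = 12 + 3*8 = 12 + 24 = 36)
(U(v(-1), -5) + A)**2 = (4*(-5) + 36)**2 = (-20 + 36)**2 = 16**2 = 256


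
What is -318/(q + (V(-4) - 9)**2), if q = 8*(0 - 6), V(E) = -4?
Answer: -318/121 ≈ -2.6281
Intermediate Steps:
q = -48 (q = 8*(-6) = -48)
-318/(q + (V(-4) - 9)**2) = -318/(-48 + (-4 - 9)**2) = -318/(-48 + (-13)**2) = -318/(-48 + 169) = -318/121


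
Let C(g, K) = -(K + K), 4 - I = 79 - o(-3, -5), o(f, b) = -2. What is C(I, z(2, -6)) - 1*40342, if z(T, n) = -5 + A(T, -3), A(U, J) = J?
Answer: -40326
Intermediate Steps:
z(T, n) = -8 (z(T, n) = -5 - 3 = -8)
I = -77 (I = 4 - (79 - 1*(-2)) = 4 - (79 + 2) = 4 - 1*81 = 4 - 81 = -77)
C(g, K) = -2*K
C(I, z(2, -6)) - 1*40342 = -2*(-8) - 1*40342 = 16 - 40342 = -40326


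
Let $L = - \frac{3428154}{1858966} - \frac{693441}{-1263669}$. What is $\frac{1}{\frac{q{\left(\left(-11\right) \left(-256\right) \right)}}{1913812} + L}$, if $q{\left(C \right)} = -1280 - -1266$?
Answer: $- \frac{374647471303448354}{485308574316791983} \approx -0.77198$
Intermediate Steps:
$q{\left(C \right)} = -14$ ($q{\left(C \right)} = -1280 + 1266 = -14$)
$L = - \frac{507161449170}{391519617709}$ ($L = \left(-3428154\right) \frac{1}{1858966} - - \frac{231147}{421223} = - \frac{1714077}{929483} + \frac{231147}{421223} = - \frac{507161449170}{391519617709} \approx -1.2954$)
$\frac{1}{\frac{q{\left(\left(-11\right) \left(-256\right) \right)}}{1913812} + L} = \frac{1}{- \frac{14}{1913812} - \frac{507161449170}{391519617709}} = \frac{1}{\left(-14\right) \frac{1}{1913812} - \frac{507161449170}{391519617709}} = \frac{1}{- \frac{7}{956906} - \frac{507161449170}{391519617709}} = \frac{1}{- \frac{485308574316791983}{374647471303448354}} = - \frac{374647471303448354}{485308574316791983}$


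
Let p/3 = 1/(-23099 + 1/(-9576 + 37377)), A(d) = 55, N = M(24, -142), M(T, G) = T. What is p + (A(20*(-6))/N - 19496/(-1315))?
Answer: 173459543432281/10133526202440 ≈ 17.117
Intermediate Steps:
N = 24
p = -83403/642175298 (p = 3/(-23099 + 1/(-9576 + 37377)) = 3/(-23099 + 1/27801) = 3/(-642175298/27801) = 3*(-27801/642175298) = -83403/642175298 ≈ -0.00012988)
p + (A(20*(-6))/N - 19496/(-1315)) = -83403/642175298 + (55/24 - 19496/(-1315)) = -83403/642175298 + (55*(1/24) - 19496*(-1/1315)) = -83403/642175298 + (55/24 + 19496/1315) = -83403/642175298 + 540229/31560 = 173459543432281/10133526202440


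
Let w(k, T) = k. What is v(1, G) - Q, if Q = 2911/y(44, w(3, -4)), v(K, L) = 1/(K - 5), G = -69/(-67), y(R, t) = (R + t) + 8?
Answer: -11699/220 ≈ -53.177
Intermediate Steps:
y(R, t) = 8 + R + t
G = 69/67 (G = -69*(-1/67) = 69/67 ≈ 1.0299)
v(K, L) = 1/(-5 + K)
Q = 2911/55 (Q = 2911/(8 + 44 + 3) = 2911/55 ≈ 52.927)
v(1, G) - Q = 1/(-5 + 1) - 1*2911/55 = 1/(-4) - 2911/55 = -1/4 - 2911/55 = -11699/220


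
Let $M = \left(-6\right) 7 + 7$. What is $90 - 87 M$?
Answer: $3135$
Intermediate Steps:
$M = -35$ ($M = -42 + 7 = -35$)
$90 - 87 M = 90 - -3045 = 90 + 3045 = 3135$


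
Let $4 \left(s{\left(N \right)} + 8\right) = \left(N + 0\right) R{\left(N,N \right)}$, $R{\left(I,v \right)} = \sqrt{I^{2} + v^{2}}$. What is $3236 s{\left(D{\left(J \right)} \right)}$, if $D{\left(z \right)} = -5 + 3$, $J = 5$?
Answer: $-25888 - 3236 \sqrt{2} \approx -30464.0$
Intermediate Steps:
$D{\left(z \right)} = -2$
$s{\left(N \right)} = -8 + \frac{N \sqrt{2} \sqrt{N^{2}}}{4}$ ($s{\left(N \right)} = -8 + \frac{\left(N + 0\right) \sqrt{N^{2} + N^{2}}}{4} = -8 + \frac{N \sqrt{2 N^{2}}}{4} = -8 + \frac{N \sqrt{2} \sqrt{N^{2}}}{4}$)
$3236 s{\left(D{\left(J \right)} \right)} = 3236 \left(-8 + \frac{1}{4} \left(-2\right) \sqrt{2} \sqrt{\left(-2\right)^{2}}\right) = 3236 \left(-8 + \frac{1}{4} \left(-2\right) \sqrt{2} \sqrt{4}\right) = 3236 \left(-8 + \frac{1}{4} \left(-2\right) \sqrt{2} \cdot 2\right) = 3236 \left(-8 - \sqrt{2}\right) = -25888 - 3236 \sqrt{2}$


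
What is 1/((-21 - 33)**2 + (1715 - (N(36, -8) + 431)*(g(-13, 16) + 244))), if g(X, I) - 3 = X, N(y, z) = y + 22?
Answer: -1/109795 ≈ -9.1079e-6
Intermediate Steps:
N(y, z) = 22 + y
g(X, I) = 3 + X
1/((-21 - 33)**2 + (1715 - (N(36, -8) + 431)*(g(-13, 16) + 244))) = 1/((-21 - 33)**2 + (1715 - ((22 + 36) + 431)*((3 - 13) + 244))) = 1/((-54)**2 + (1715 - (58 + 431)*(-10 + 244))) = 1/(2916 + (1715 - 489*234)) = 1/(2916 + (1715 - 1*114426)) = 1/(2916 + (1715 - 114426)) = 1/(2916 - 112711) = 1/(-109795) = -1/109795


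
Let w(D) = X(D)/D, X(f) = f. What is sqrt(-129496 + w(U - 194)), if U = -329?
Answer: I*sqrt(129495) ≈ 359.85*I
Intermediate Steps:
w(D) = 1 (w(D) = D/D = 1)
sqrt(-129496 + w(U - 194)) = sqrt(-129496 + 1) = sqrt(-129495) = I*sqrt(129495)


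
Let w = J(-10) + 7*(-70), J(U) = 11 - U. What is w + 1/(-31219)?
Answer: -14641712/31219 ≈ -469.00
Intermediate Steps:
w = -469 (w = (11 - 1*(-10)) + 7*(-70) = (11 + 10) - 490 = 21 - 490 = -469)
w + 1/(-31219) = -469 + 1/(-31219) = -469 - 1/31219 = -14641712/31219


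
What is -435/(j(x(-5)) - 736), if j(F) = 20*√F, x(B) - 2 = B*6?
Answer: 10005/17278 + 2175*I*√7/69112 ≈ 0.57906 + 0.083264*I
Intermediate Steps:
x(B) = 2 + 6*B (x(B) = 2 + B*6 = 2 + 6*B)
-435/(j(x(-5)) - 736) = -435/(20*√(2 + 6*(-5)) - 736) = -435/(20*√(2 - 30) - 736) = -435/(20*√(-28) - 736) = -435/(20*(2*I*√7) - 736) = -435/(40*I*√7 - 736) = -435/(-736 + 40*I*√7)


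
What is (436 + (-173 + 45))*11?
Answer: 3388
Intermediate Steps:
(436 + (-173 + 45))*11 = (436 - 128)*11 = 308*11 = 3388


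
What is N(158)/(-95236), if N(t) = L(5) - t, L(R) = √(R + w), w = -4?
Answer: 157/95236 ≈ 0.0016485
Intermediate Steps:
L(R) = √(-4 + R) (L(R) = √(R - 4) = √(-4 + R))
N(t) = 1 - t (N(t) = √(-4 + 5) - t = √1 - t = 1 - t)
N(158)/(-95236) = (1 - 1*158)/(-95236) = (1 - 158)*(-1/95236) = -157*(-1/95236) = 157/95236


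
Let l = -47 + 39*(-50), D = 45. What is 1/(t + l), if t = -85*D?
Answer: -1/5822 ≈ -0.00017176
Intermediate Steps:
t = -3825 (t = -85*45 = -3825)
l = -1997 (l = -47 - 1950 = -1997)
1/(t + l) = 1/(-3825 - 1997) = 1/(-5822) = -1/5822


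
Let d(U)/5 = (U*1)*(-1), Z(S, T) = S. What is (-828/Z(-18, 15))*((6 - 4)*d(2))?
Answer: -920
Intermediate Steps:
d(U) = -5*U (d(U) = 5*((U*1)*(-1)) = 5*(U*(-1)) = 5*(-U) = -5*U)
(-828/Z(-18, 15))*((6 - 4)*d(2)) = (-828/(-18))*((6 - 4)*(-5*2)) = (-828*(-1/18))*(2*(-10)) = 46*(-20) = -920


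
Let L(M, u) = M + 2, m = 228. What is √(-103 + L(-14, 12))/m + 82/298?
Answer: 41/149 + I*√115/228 ≈ 0.27517 + 0.047034*I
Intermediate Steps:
L(M, u) = 2 + M
√(-103 + L(-14, 12))/m + 82/298 = √(-103 + (2 - 14))/228 + 82/298 = √(-103 - 12)*(1/228) + 82*(1/298) = √(-115)*(1/228) + 41/149 = (I*√115)*(1/228) + 41/149 = I*√115/228 + 41/149 = 41/149 + I*√115/228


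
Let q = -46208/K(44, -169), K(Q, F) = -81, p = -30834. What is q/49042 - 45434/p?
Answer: 1684323055/1134120771 ≈ 1.4851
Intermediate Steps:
q = 46208/81 (q = -46208/(-81) = -46208*(-1/81) = 46208/81 ≈ 570.47)
q/49042 - 45434/p = (46208/81)/49042 - 45434/(-30834) = (46208/81)*(1/49042) - 45434*(-1/30834) = 23104/1986201 + 22717/15417 = 1684323055/1134120771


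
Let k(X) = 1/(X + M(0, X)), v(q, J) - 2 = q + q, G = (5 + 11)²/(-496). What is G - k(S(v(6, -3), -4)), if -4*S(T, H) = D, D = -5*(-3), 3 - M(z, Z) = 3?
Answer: -116/465 ≈ -0.24946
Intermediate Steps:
G = -16/31 (G = 16²*(-1/496) = 256*(-1/496) = -16/31 ≈ -0.51613)
v(q, J) = 2 + 2*q (v(q, J) = 2 + (q + q) = 2 + 2*q)
M(z, Z) = 0 (M(z, Z) = 3 - 1*3 = 3 - 3 = 0)
D = 15
S(T, H) = -15/4 (S(T, H) = -¼*15 = -15/4)
k(X) = 1/X (k(X) = 1/(X + 0) = 1/X)
G - k(S(v(6, -3), -4)) = -16/31 - 1/(-15/4) = -16/31 - 1*(-4/15) = -16/31 + 4/15 = -116/465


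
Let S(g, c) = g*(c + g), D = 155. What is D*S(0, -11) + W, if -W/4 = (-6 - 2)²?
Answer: -256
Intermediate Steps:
W = -256 (W = -4*(-6 - 2)² = -4*(-8)² = -4*64 = -256)
D*S(0, -11) + W = 155*(0*(-11 + 0)) - 256 = 155*(0*(-11)) - 256 = 155*0 - 256 = 0 - 256 = -256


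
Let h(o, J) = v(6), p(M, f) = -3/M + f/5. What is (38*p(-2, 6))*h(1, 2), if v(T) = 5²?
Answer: 2565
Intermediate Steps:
p(M, f) = -3/M + f/5 (p(M, f) = -3/M + f*(⅕) = -3/M + f/5)
v(T) = 25
h(o, J) = 25
(38*p(-2, 6))*h(1, 2) = (38*(-3/(-2) + (⅕)*6))*25 = (38*(-3*(-½) + 6/5))*25 = (38*(3/2 + 6/5))*25 = (38*(27/10))*25 = (513/5)*25 = 2565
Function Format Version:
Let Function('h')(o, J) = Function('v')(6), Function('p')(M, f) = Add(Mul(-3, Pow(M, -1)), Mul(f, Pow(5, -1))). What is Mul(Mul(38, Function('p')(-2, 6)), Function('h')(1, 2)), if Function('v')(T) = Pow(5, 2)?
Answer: 2565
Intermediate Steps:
Function('p')(M, f) = Add(Mul(-3, Pow(M, -1)), Mul(Rational(1, 5), f)) (Function('p')(M, f) = Add(Mul(-3, Pow(M, -1)), Mul(f, Rational(1, 5))) = Add(Mul(-3, Pow(M, -1)), Mul(Rational(1, 5), f)))
Function('v')(T) = 25
Function('h')(o, J) = 25
Mul(Mul(38, Function('p')(-2, 6)), Function('h')(1, 2)) = Mul(Mul(38, Add(Mul(-3, Pow(-2, -1)), Mul(Rational(1, 5), 6))), 25) = Mul(Mul(38, Add(Mul(-3, Rational(-1, 2)), Rational(6, 5))), 25) = Mul(Mul(38, Add(Rational(3, 2), Rational(6, 5))), 25) = Mul(Mul(38, Rational(27, 10)), 25) = Mul(Rational(513, 5), 25) = 2565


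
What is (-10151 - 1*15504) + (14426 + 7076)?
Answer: -4153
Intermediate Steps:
(-10151 - 1*15504) + (14426 + 7076) = (-10151 - 15504) + 21502 = -25655 + 21502 = -4153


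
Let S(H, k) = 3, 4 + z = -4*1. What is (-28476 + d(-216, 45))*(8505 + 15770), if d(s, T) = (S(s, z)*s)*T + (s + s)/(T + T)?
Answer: -1399230420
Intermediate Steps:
z = -8 (z = -4 - 4*1 = -4 - 4 = -8)
d(s, T) = s/T + 3*T*s (d(s, T) = (3*s)*T + (s + s)/(T + T) = 3*T*s + (2*s)/((2*T)) = 3*T*s + (2*s)*(1/(2*T)) = 3*T*s + s/T = s/T + 3*T*s)
(-28476 + d(-216, 45))*(8505 + 15770) = (-28476 + (-216/45 + 3*45*(-216)))*(8505 + 15770) = (-28476 + (-216*1/45 - 29160))*24275 = (-28476 + (-24/5 - 29160))*24275 = (-28476 - 145824/5)*24275 = -288204/5*24275 = -1399230420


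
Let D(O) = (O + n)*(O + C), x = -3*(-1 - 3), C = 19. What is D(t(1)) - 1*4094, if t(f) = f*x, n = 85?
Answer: -1087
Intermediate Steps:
x = 12 (x = -3*(-4) = 12)
t(f) = 12*f (t(f) = f*12 = 12*f)
D(O) = (19 + O)*(85 + O) (D(O) = (O + 85)*(O + 19) = (85 + O)*(19 + O) = (19 + O)*(85 + O))
D(t(1)) - 1*4094 = (1615 + (12*1)**2 + 104*(12*1)) - 1*4094 = (1615 + 12**2 + 104*12) - 4094 = (1615 + 144 + 1248) - 4094 = 3007 - 4094 = -1087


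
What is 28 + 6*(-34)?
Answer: -176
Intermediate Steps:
28 + 6*(-34) = 28 - 204 = -176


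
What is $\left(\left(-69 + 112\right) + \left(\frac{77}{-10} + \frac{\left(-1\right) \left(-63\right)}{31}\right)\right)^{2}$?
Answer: $\frac{133934329}{96100} \approx 1393.7$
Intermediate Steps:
$\left(\left(-69 + 112\right) + \left(\frac{77}{-10} + \frac{\left(-1\right) \left(-63\right)}{31}\right)\right)^{2} = \left(43 + \left(77 \left(- \frac{1}{10}\right) + 63 \cdot \frac{1}{31}\right)\right)^{2} = \left(43 + \left(- \frac{77}{10} + \frac{63}{31}\right)\right)^{2} = \left(43 - \frac{1757}{310}\right)^{2} = \left(\frac{11573}{310}\right)^{2} = \frac{133934329}{96100}$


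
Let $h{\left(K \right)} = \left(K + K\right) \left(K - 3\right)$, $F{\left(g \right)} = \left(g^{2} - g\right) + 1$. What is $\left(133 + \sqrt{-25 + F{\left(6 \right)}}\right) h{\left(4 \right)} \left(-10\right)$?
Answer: $-10640 - 80 \sqrt{6} \approx -10836.0$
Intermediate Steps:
$F{\left(g \right)} = 1 + g^{2} - g$
$h{\left(K \right)} = 2 K \left(-3 + K\right)$
$\left(133 + \sqrt{-25 + F{\left(6 \right)}}\right) h{\left(4 \right)} \left(-10\right) = \left(133 + \sqrt{-25 + \left(1 + 6^{2} - 6\right)}\right) 2 \cdot 4 \left(-3 + 4\right) \left(-10\right) = \left(133 + \sqrt{-25 + \left(1 + 36 - 6\right)}\right) 2 \cdot 4 \cdot 1 \left(-10\right) = \left(133 + \sqrt{-25 + 31}\right) 8 \left(-10\right) = \left(133 + \sqrt{6}\right) \left(-80\right) = -10640 - 80 \sqrt{6}$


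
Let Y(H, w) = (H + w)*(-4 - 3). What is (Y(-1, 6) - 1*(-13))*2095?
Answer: -46090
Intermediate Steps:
Y(H, w) = -7*H - 7*w (Y(H, w) = (H + w)*(-7) = -7*H - 7*w)
(Y(-1, 6) - 1*(-13))*2095 = ((-7*(-1) - 7*6) - 1*(-13))*2095 = ((7 - 42) + 13)*2095 = (-35 + 13)*2095 = -22*2095 = -46090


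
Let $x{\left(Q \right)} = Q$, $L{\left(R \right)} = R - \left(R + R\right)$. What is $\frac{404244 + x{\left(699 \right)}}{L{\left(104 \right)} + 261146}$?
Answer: $\frac{134981}{87014} \approx 1.5513$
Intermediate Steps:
$L{\left(R \right)} = - R$ ($L{\left(R \right)} = R - 2 R = - R$)
$\frac{404244 + x{\left(699 \right)}}{L{\left(104 \right)} + 261146} = \frac{404244 + 699}{\left(-1\right) 104 + 261146} = \frac{404943}{-104 + 261146} = \frac{404943}{261042} = 404943 \cdot \frac{1}{261042} = \frac{134981}{87014}$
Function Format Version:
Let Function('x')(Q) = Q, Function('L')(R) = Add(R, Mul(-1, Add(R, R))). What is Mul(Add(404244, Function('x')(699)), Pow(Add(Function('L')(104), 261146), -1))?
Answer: Rational(134981, 87014) ≈ 1.5513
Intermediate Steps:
Function('L')(R) = Mul(-1, R) (Function('L')(R) = Add(R, Mul(-1, Mul(2, R))) = Add(R, Mul(-2, R)) = Mul(-1, R))
Mul(Add(404244, Function('x')(699)), Pow(Add(Function('L')(104), 261146), -1)) = Mul(Add(404244, 699), Pow(Add(Mul(-1, 104), 261146), -1)) = Mul(404943, Pow(Add(-104, 261146), -1)) = Mul(404943, Pow(261042, -1)) = Mul(404943, Rational(1, 261042)) = Rational(134981, 87014)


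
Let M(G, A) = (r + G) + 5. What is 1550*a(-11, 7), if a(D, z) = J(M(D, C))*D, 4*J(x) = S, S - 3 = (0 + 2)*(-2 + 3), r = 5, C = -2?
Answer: -42625/2 ≈ -21313.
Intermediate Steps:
S = 5 (S = 3 + (0 + 2)*(-2 + 3) = 3 + 2*1 = 3 + 2 = 5)
M(G, A) = 10 + G (M(G, A) = (5 + G) + 5 = 10 + G)
J(x) = 5/4 (J(x) = (1/4)*5 = 5/4)
a(D, z) = 5*D/4
1550*a(-11, 7) = 1550*((5/4)*(-11)) = 1550*(-55/4) = -42625/2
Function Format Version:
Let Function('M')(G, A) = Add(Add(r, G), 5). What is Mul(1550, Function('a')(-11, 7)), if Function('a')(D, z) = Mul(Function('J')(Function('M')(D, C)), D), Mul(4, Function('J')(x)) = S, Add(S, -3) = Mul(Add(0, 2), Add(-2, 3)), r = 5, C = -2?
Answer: Rational(-42625, 2) ≈ -21313.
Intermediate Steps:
S = 5 (S = Add(3, Mul(Add(0, 2), Add(-2, 3))) = Add(3, Mul(2, 1)) = Add(3, 2) = 5)
Function('M')(G, A) = Add(10, G) (Function('M')(G, A) = Add(Add(5, G), 5) = Add(10, G))
Function('J')(x) = Rational(5, 4) (Function('J')(x) = Mul(Rational(1, 4), 5) = Rational(5, 4))
Function('a')(D, z) = Mul(Rational(5, 4), D)
Mul(1550, Function('a')(-11, 7)) = Mul(1550, Mul(Rational(5, 4), -11)) = Mul(1550, Rational(-55, 4)) = Rational(-42625, 2)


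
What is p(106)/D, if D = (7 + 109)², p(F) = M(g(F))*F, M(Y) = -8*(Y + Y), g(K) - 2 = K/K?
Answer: -318/841 ≈ -0.37812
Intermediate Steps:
g(K) = 3 (g(K) = 2 + K/K = 2 + 1 = 3)
M(Y) = -16*Y
p(F) = -48*F (p(F) = (-16*3)*F = -48*F)
D = 13456 (D = 116² = 13456)
p(106)/D = -48*106/13456 = -5088*1/13456 = -318/841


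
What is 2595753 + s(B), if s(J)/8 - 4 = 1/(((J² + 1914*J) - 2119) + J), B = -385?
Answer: 1534547622657/591169 ≈ 2.5958e+6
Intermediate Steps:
s(J) = 32 + 8/(-2119 + J² + 1915*J) (s(J) = 32 + 8/(((J² + 1914*J) - 2119) + J) = 32 + 8/((-2119 + J² + 1914*J) + J) = 32 + 8/(-2119 + J² + 1915*J))
2595753 + s(B) = 2595753 + 8*(-8475 + 4*(-385)² + 7660*(-385))/(-2119 + (-385)² + 1915*(-385)) = 2595753 + 8*(-8475 + 4*148225 - 2949100)/(-2119 + 148225 - 737275) = 2595753 + 8*(-8475 + 592900 - 2949100)/(-591169) = 2595753 + 8*(-1/591169)*(-2364675) = 2595753 + 18917400/591169 = 1534547622657/591169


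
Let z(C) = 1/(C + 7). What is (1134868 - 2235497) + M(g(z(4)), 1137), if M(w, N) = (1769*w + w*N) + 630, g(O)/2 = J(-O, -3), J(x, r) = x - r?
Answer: -11914005/11 ≈ -1.0831e+6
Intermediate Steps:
z(C) = 1/(7 + C)
g(O) = 6 - 2*O (g(O) = 2*(-O - 1*(-3)) = 2*(-O + 3) = 2*(3 - O) = 6 - 2*O)
M(w, N) = 630 + 1769*w + N*w (M(w, N) = (1769*w + N*w) + 630 = 630 + 1769*w + N*w)
(1134868 - 2235497) + M(g(z(4)), 1137) = (1134868 - 2235497) + (630 + 1769*(6 - 2/(7 + 4)) + 1137*(6 - 2/(7 + 4))) = -1100629 + (630 + 1769*(6 - 2/11) + 1137*(6 - 2/11)) = -1100629 + (630 + 1769*(64/11) + 1137*(64/11)) = -1100629 + (630 + 113216/11 + 72768/11) = -1100629 + 192914/11 = -11914005/11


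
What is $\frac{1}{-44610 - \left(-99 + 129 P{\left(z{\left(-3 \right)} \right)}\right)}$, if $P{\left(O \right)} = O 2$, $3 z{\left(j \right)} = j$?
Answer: $- \frac{1}{44253} \approx -2.2597 \cdot 10^{-5}$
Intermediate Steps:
$z{\left(j \right)} = \frac{j}{3}$
$P{\left(O \right)} = 2 O$
$\frac{1}{-44610 - \left(-99 + 129 P{\left(z{\left(-3 \right)} \right)}\right)} = \frac{1}{-44610 - \left(-99 + 129 \cdot 2 \cdot \frac{1}{3} \left(-3\right)\right)} = \frac{1}{-44610 - \left(-99 + 129 \cdot 2 \left(-1\right)\right)} = \frac{1}{-44610 + \left(\left(-129\right) \left(-2\right) + 99\right)} = \frac{1}{-44610 + \left(258 + 99\right)} = \frac{1}{-44610 + 357} = \frac{1}{-44253} = - \frac{1}{44253}$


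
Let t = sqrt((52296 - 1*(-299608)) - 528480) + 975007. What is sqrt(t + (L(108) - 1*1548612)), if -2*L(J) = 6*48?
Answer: sqrt(-573749 + 8*I*sqrt(2759)) ≈ 0.277 + 757.46*I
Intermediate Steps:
L(J) = -144 (L(J) = -3*48 = -1/2*288 = -144)
t = 975007 + 8*I*sqrt(2759) (t = sqrt((52296 + 299608) - 528480) + 975007 = sqrt(351904 - 528480) + 975007 = sqrt(-176576) + 975007 = 8*I*sqrt(2759) + 975007 = 975007 + 8*I*sqrt(2759) ≈ 9.7501e+5 + 420.21*I)
sqrt(t + (L(108) - 1*1548612)) = sqrt((975007 + 8*I*sqrt(2759)) + (-144 - 1*1548612)) = sqrt((975007 + 8*I*sqrt(2759)) + (-144 - 1548612)) = sqrt((975007 + 8*I*sqrt(2759)) - 1548756) = sqrt(-573749 + 8*I*sqrt(2759))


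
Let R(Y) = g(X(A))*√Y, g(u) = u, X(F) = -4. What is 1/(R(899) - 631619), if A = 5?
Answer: -631619/398942546777 + 4*√899/398942546777 ≈ -1.5829e-6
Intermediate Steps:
R(Y) = -4*√Y
1/(R(899) - 631619) = 1/(-4*√899 - 631619) = 1/(-631619 - 4*√899)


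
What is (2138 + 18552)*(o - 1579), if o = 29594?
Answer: 579630350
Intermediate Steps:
(2138 + 18552)*(o - 1579) = (2138 + 18552)*(29594 - 1579) = 20690*28015 = 579630350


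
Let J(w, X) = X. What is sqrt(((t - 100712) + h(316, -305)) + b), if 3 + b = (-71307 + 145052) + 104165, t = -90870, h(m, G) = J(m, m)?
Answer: I*sqrt(13359) ≈ 115.58*I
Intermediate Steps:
h(m, G) = m
b = 177907 (b = -3 + ((-71307 + 145052) + 104165) = -3 + (73745 + 104165) = -3 + 177910 = 177907)
sqrt(((t - 100712) + h(316, -305)) + b) = sqrt(((-90870 - 100712) + 316) + 177907) = sqrt((-191582 + 316) + 177907) = sqrt(-191266 + 177907) = sqrt(-13359) = I*sqrt(13359)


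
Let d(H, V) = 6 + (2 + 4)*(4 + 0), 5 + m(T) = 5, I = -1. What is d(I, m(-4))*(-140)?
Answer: -4200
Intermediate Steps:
m(T) = 0 (m(T) = -5 + 5 = 0)
d(H, V) = 30 (d(H, V) = 6 + 6*4 = 6 + 24 = 30)
d(I, m(-4))*(-140) = 30*(-140) = -4200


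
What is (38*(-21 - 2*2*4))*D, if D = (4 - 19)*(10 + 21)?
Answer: 653790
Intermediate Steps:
D = -465 (D = -15*31 = -465)
(38*(-21 - 2*2*4))*D = (38*(-21 - 2*2*4))*(-465) = (38*(-21 - 4*4))*(-465) = (38*(-21 - 1*16))*(-465) = (38*(-21 - 16))*(-465) = (38*(-37))*(-465) = -1406*(-465) = 653790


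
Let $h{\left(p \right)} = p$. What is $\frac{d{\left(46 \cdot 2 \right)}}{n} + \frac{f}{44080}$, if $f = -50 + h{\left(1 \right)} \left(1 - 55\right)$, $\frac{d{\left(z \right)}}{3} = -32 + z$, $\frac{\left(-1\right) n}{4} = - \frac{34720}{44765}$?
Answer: $\frac{158557577}{2732960} \approx 58.017$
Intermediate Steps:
$n = \frac{3968}{1279}$ ($n = - 4 \left(- \frac{34720}{44765}\right) = - 4 \left(\left(-34720\right) \frac{1}{44765}\right) = \left(-4\right) \left(- \frac{992}{1279}\right) = \frac{3968}{1279} \approx 3.1024$)
$d{\left(z \right)} = -96 + 3 z$ ($d{\left(z \right)} = 3 \left(-32 + z\right) = -96 + 3 z$)
$f = -104$ ($f = -50 + 1 \left(1 - 55\right) = -50 + 1 \left(-54\right) = -50 - 54 = -104$)
$\frac{d{\left(46 \cdot 2 \right)}}{n} + \frac{f}{44080} = \frac{-96 + 3 \cdot 46 \cdot 2}{\frac{3968}{1279}} - \frac{104}{44080} = \left(-96 + 3 \cdot 92\right) \frac{1279}{3968} - \frac{13}{5510} = \left(-96 + 276\right) \frac{1279}{3968} - \frac{13}{5510} = 180 \cdot \frac{1279}{3968} - \frac{13}{5510} = \frac{57555}{992} - \frac{13}{5510} = \frac{158557577}{2732960}$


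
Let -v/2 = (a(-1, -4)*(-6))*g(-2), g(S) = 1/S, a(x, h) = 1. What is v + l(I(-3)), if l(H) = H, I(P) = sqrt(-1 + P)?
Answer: -6 + 2*I ≈ -6.0 + 2.0*I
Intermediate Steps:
v = -6 (v = -2*1*(-6)/(-2) = -(-12)*(-1)/2 = -2*3 = -6)
v + l(I(-3)) = -6 + sqrt(-1 - 3) = -6 + sqrt(-4) = -6 + 2*I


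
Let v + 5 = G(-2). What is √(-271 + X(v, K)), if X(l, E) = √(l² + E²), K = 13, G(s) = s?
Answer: √(-271 + √218) ≈ 16.007*I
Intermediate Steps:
v = -7 (v = -5 - 2 = -7)
X(l, E) = √(E² + l²)
√(-271 + X(v, K)) = √(-271 + √(13² + (-7)²)) = √(-271 + √(169 + 49)) = √(-271 + √218)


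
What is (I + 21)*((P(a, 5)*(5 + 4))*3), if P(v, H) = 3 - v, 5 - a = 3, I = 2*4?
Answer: 783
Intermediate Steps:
I = 8
a = 2 (a = 5 - 1*3 = 5 - 3 = 2)
(I + 21)*((P(a, 5)*(5 + 4))*3) = (8 + 21)*(((3 - 1*2)*(5 + 4))*3) = 29*(((3 - 2)*9)*3) = 29*((1*9)*3) = 29*(9*3) = 29*27 = 783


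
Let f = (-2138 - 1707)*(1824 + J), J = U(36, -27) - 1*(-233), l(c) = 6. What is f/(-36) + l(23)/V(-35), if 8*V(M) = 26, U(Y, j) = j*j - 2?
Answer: 11596592/39 ≈ 2.9735e+5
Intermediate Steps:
U(Y, j) = -2 + j² (U(Y, j) = j² - 2 = -2 + j²)
V(M) = 13/4 (V(M) = (⅛)*26 = 13/4)
J = 960 (J = (-2 + (-27)²) - 1*(-233) = (-2 + 729) + 233 = 727 + 233 = 960)
f = -10704480 (f = (-2138 - 1707)*(1824 + 960) = -3845*2784 = -10704480)
f/(-36) + l(23)/V(-35) = -10704480/(-36) + 6/(13/4) = -10704480*(-1/36) + 6*(4/13) = 892040/3 + 24/13 = 11596592/39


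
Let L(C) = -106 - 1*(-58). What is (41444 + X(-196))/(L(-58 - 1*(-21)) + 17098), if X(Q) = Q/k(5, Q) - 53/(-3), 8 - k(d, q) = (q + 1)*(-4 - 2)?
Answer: 10323997/4245450 ≈ 2.4318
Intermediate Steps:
k(d, q) = 14 + 6*q (k(d, q) = 8 - (q + 1)*(-4 - 2) = 8 - (1 + q)*(-6) = 8 - (-6 - 6*q) = 8 + (6 + 6*q) = 14 + 6*q)
X(Q) = 53/3 + Q/(14 + 6*Q) (X(Q) = Q/(14 + 6*Q) - 53/(-3) = Q/(14 + 6*Q) - 53*(-1/3) = Q/(14 + 6*Q) + 53/3 = 53/3 + Q/(14 + 6*Q))
L(C) = -48 (L(C) = -106 + 58 = -48)
(41444 + X(-196))/(L(-58 - 1*(-21)) + 17098) = (41444 + (742 + 321*(-196))/(6*(7 + 3*(-196))))/(-48 + 17098) = (41444 + (742 - 62916)/(6*(7 - 588)))/17050 = (41444 + (1/6)*(-62174)/(-581))*(1/17050) = (41444 + (1/6)*(-1/581)*(-62174))*(1/17050) = (41444 + 4441/249)*(1/17050) = (10323997/249)*(1/17050) = 10323997/4245450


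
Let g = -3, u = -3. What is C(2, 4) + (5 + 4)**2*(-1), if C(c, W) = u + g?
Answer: -87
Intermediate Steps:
C(c, W) = -6 (C(c, W) = -3 - 3 = -6)
C(2, 4) + (5 + 4)**2*(-1) = -6 + (5 + 4)**2*(-1) = -6 + 9**2*(-1) = -6 + 81*(-1) = -6 - 81 = -87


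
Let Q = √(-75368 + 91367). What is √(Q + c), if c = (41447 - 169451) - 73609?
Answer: √(-201613 + √15999) ≈ 448.87*I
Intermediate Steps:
Q = √15999 ≈ 126.49
c = -201613 (c = -128004 - 73609 = -201613)
√(Q + c) = √(√15999 - 201613) = √(-201613 + √15999)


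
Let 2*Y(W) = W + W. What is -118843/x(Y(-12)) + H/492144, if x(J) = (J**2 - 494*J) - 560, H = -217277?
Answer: -7460687527/339087216 ≈ -22.002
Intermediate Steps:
Y(W) = W (Y(W) = (W + W)/2 = (2*W)/2 = W)
x(J) = -560 + J**2 - 494*J
-118843/x(Y(-12)) + H/492144 = -118843/(-560 + (-12)**2 - 494*(-12)) - 217277/492144 = -118843/(-560 + 144 + 5928) - 217277*1/492144 = -118843/5512 - 217277/492144 = -7460687527/339087216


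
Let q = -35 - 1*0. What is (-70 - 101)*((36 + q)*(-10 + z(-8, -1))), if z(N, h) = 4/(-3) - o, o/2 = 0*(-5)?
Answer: 1938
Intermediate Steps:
o = 0 (o = 2*(0*(-5)) = 2*0 = 0)
z(N, h) = -4/3 (z(N, h) = 4/(-3) - 1*0 = 4*(-⅓) + 0 = -4/3 + 0 = -4/3)
q = -35 (q = -35 + 0 = -35)
(-70 - 101)*((36 + q)*(-10 + z(-8, -1))) = (-70 - 101)*((36 - 35)*(-10 - 4/3)) = -171*(-34)/3 = -171*(-34/3) = 1938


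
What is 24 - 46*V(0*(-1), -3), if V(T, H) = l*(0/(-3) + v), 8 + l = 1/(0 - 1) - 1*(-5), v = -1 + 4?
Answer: 576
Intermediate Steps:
v = 3
l = -4 (l = -8 + (1/(0 - 1) - 1*(-5)) = -8 + (1/(-1) + 5) = -8 + (-1 + 5) = -8 + 4 = -4)
V(T, H) = -12 (V(T, H) = -4*(0/(-3) + 3) = -4*(0*(-⅓) + 3) = -4*(0 + 3) = -4*3 = -12)
24 - 46*V(0*(-1), -3) = 24 - 46*(-12) = 24 + 552 = 576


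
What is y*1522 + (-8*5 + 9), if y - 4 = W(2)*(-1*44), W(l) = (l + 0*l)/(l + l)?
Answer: -27427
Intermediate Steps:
W(l) = ½ (W(l) = (l + 0)/((2*l)) = l*(1/(2*l)) = ½)
y = -18 (y = 4 + (-1*44)/2 = 4 + (½)*(-44) = 4 - 22 = -18)
y*1522 + (-8*5 + 9) = -18*1522 + (-8*5 + 9) = -27396 + (-40 + 9) = -27396 - 31 = -27427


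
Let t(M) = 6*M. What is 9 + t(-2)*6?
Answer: -63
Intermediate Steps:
9 + t(-2)*6 = 9 + (6*(-2))*6 = 9 - 12*6 = 9 - 72 = -63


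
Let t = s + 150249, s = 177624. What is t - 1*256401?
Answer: 71472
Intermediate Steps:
t = 327873 (t = 177624 + 150249 = 327873)
t - 1*256401 = 327873 - 1*256401 = 327873 - 256401 = 71472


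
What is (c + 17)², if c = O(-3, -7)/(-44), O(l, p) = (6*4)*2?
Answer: 30625/121 ≈ 253.10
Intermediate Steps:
O(l, p) = 48 (O(l, p) = 24*2 = 48)
c = -12/11 (c = 48/(-44) = 48*(-1/44) = -12/11 ≈ -1.0909)
(c + 17)² = (-12/11 + 17)² = (175/11)² = 30625/121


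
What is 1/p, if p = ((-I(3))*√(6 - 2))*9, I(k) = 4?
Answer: -1/72 ≈ -0.013889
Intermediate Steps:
p = -72 (p = ((-1*4)*√(6 - 2))*9 = -4*√4*9 = -4*2*9 = -8*9 = -72)
1/p = 1/(-72) = -1/72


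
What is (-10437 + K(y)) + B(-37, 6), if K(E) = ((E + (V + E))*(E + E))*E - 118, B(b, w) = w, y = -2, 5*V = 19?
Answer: -52753/5 ≈ -10551.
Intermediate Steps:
V = 19/5 (V = (1/5)*19 = 19/5 ≈ 3.8000)
K(E) = -118 + 2*E**2*(19/5 + 2*E) (K(E) = ((E + (19/5 + E))*(E + E))*E - 118 = ((19/5 + 2*E)*(2*E))*E - 118 = (2*E*(19/5 + 2*E))*E - 118 = 2*E**2*(19/5 + 2*E) - 118 = -118 + 2*E**2*(19/5 + 2*E))
(-10437 + K(y)) + B(-37, 6) = (-10437 + (-118 + 4*(-2)**3 + (38/5)*(-2)**2)) + 6 = (-10437 + (-118 + 4*(-8) + (38/5)*4)) + 6 = (-10437 + (-118 - 32 + 152/5)) + 6 = (-10437 - 598/5) + 6 = -52783/5 + 6 = -52753/5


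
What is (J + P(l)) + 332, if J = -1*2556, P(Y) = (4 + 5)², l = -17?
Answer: -2143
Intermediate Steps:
P(Y) = 81 (P(Y) = 9² = 81)
J = -2556
(J + P(l)) + 332 = (-2556 + 81) + 332 = -2475 + 332 = -2143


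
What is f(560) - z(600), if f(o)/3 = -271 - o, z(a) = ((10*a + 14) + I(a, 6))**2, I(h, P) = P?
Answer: -36242893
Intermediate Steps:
z(a) = (20 + 10*a)**2 (z(a) = ((10*a + 14) + 6)**2 = ((14 + 10*a) + 6)**2 = (20 + 10*a)**2)
f(o) = -813 - 3*o (f(o) = 3*(-271 - o) = -813 - 3*o)
f(560) - z(600) = (-813 - 3*560) - 100*(2 + 600)**2 = (-813 - 1680) - 100*602**2 = -2493 - 100*362404 = -2493 - 1*36240400 = -2493 - 36240400 = -36242893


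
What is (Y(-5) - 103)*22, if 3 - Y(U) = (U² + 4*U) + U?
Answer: -2200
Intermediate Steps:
Y(U) = 3 - U² - 5*U (Y(U) = 3 - ((U² + 4*U) + U) = 3 - (U² + 5*U) = 3 + (-U² - 5*U) = 3 - U² - 5*U)
(Y(-5) - 103)*22 = ((3 - 1*(-5)² - 5*(-5)) - 103)*22 = ((3 - 1*25 + 25) - 103)*22 = ((3 - 25 + 25) - 103)*22 = (3 - 103)*22 = -100*22 = -2200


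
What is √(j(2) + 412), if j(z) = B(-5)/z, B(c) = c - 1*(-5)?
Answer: 2*√103 ≈ 20.298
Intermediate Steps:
B(c) = 5 + c (B(c) = c + 5 = 5 + c)
j(z) = 0 (j(z) = (5 - 5)/z = 0/z = 0)
√(j(2) + 412) = √(0 + 412) = √412 = 2*√103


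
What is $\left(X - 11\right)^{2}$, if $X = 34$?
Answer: $529$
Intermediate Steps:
$\left(X - 11\right)^{2} = \left(34 - 11\right)^{2} = 23^{2} = 529$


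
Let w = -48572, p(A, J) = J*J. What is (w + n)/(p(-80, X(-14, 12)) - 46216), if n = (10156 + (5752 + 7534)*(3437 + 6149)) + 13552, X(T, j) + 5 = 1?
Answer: -4547669/1650 ≈ -2756.2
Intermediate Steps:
X(T, j) = -4 (X(T, j) = -5 + 1 = -4)
p(A, J) = J²
n = 127383304 (n = (10156 + 13286*9586) + 13552 = (10156 + 127359596) + 13552 = 127369752 + 13552 = 127383304)
(w + n)/(p(-80, X(-14, 12)) - 46216) = (-48572 + 127383304)/((-4)² - 46216) = 127334732/(16 - 46216) = 127334732/(-46200) = 127334732*(-1/46200) = -4547669/1650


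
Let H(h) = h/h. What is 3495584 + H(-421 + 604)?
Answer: 3495585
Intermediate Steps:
H(h) = 1
3495584 + H(-421 + 604) = 3495584 + 1 = 3495585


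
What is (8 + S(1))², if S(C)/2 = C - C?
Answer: 64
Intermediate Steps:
S(C) = 0 (S(C) = 2*(C - C) = 2*0 = 0)
(8 + S(1))² = (8 + 0)² = 8² = 64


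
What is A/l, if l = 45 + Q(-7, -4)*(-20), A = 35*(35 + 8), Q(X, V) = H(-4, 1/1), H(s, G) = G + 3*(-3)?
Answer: 301/41 ≈ 7.3415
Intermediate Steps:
H(s, G) = -9 + G (H(s, G) = G - 9 = -9 + G)
Q(X, V) = -8 (Q(X, V) = -9 + 1/1 = -9 + 1 = -8)
A = 1505 (A = 35*43 = 1505)
l = 205 (l = 45 - 8*(-20) = 45 + 160 = 205)
A/l = 1505/205 = 1505*(1/205) = 301/41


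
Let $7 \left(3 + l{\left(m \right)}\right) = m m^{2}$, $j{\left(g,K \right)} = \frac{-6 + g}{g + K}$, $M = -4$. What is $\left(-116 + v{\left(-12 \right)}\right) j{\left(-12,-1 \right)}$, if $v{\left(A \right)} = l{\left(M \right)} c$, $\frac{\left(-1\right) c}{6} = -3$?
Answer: $- \frac{42156}{91} \approx -463.25$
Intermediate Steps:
$c = 18$ ($c = \left(-6\right) \left(-3\right) = 18$)
$j{\left(g,K \right)} = \frac{-6 + g}{K + g}$
$l{\left(m \right)} = -3 + \frac{m^{3}}{7}$ ($l{\left(m \right)} = -3 + \frac{m m^{2}}{7} = -3 + \frac{m^{3}}{7}$)
$v{\left(A \right)} = - \frac{1530}{7}$ ($v{\left(A \right)} = \left(-3 + \frac{\left(-4\right)^{3}}{7}\right) 18 = \left(-3 + \frac{1}{7} \left(-64\right)\right) 18 = \left(-3 - \frac{64}{7}\right) 18 = \left(- \frac{85}{7}\right) 18 = - \frac{1530}{7}$)
$\left(-116 + v{\left(-12 \right)}\right) j{\left(-12,-1 \right)} = \left(-116 - \frac{1530}{7}\right) \frac{-6 - 12}{-1 - 12} = - \frac{2342 \frac{1}{-13} \left(-18\right)}{7} = - \frac{2342 \left(\left(- \frac{1}{13}\right) \left(-18\right)\right)}{7} = \left(- \frac{2342}{7}\right) \frac{18}{13} = - \frac{42156}{91}$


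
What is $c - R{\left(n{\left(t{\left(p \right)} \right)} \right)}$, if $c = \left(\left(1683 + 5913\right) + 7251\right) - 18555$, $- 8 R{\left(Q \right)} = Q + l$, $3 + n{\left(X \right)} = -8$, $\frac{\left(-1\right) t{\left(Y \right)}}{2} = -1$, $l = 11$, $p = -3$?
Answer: $-3708$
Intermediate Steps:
$t{\left(Y \right)} = 2$ ($t{\left(Y \right)} = \left(-2\right) \left(-1\right) = 2$)
$n{\left(X \right)} = -11$ ($n{\left(X \right)} = -3 - 8 = -11$)
$R{\left(Q \right)} = - \frac{11}{8} - \frac{Q}{8}$ ($R{\left(Q \right)} = - \frac{Q + 11}{8} = - \frac{11 + Q}{8} = - \frac{11}{8} - \frac{Q}{8}$)
$c = -3708$ ($c = \left(7596 + 7251\right) - 18555 = 14847 - 18555 = -3708$)
$c - R{\left(n{\left(t{\left(p \right)} \right)} \right)} = -3708 - \left(- \frac{11}{8} - - \frac{11}{8}\right) = -3708 - \left(- \frac{11}{8} + \frac{11}{8}\right) = -3708 - 0 = -3708 + 0 = -3708$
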